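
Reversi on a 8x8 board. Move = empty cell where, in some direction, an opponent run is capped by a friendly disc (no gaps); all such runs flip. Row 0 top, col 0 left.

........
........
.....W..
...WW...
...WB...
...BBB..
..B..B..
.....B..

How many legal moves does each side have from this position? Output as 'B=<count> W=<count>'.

-- B to move --
(1,4): no bracket -> illegal
(1,5): no bracket -> illegal
(1,6): no bracket -> illegal
(2,2): flips 1 -> legal
(2,3): flips 2 -> legal
(2,4): flips 1 -> legal
(2,6): no bracket -> illegal
(3,2): flips 1 -> legal
(3,5): no bracket -> illegal
(3,6): no bracket -> illegal
(4,2): flips 1 -> legal
(4,5): no bracket -> illegal
(5,2): no bracket -> illegal
B mobility = 5
-- W to move --
(3,5): no bracket -> illegal
(4,2): no bracket -> illegal
(4,5): flips 1 -> legal
(4,6): no bracket -> illegal
(5,1): no bracket -> illegal
(5,2): no bracket -> illegal
(5,6): no bracket -> illegal
(6,1): no bracket -> illegal
(6,3): flips 1 -> legal
(6,4): flips 2 -> legal
(6,6): flips 2 -> legal
(7,1): no bracket -> illegal
(7,2): no bracket -> illegal
(7,3): no bracket -> illegal
(7,4): no bracket -> illegal
(7,6): flips 2 -> legal
W mobility = 5

Answer: B=5 W=5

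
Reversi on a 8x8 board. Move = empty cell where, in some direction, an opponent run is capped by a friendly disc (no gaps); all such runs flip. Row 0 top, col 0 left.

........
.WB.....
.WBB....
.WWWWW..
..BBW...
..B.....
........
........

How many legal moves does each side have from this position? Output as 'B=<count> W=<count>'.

Answer: B=10 W=12

Derivation:
-- B to move --
(0,0): flips 1 -> legal
(0,1): no bracket -> illegal
(0,2): no bracket -> illegal
(1,0): flips 3 -> legal
(2,0): flips 2 -> legal
(2,4): flips 1 -> legal
(2,5): flips 1 -> legal
(2,6): no bracket -> illegal
(3,0): flips 1 -> legal
(3,6): no bracket -> illegal
(4,0): flips 1 -> legal
(4,1): flips 1 -> legal
(4,5): flips 2 -> legal
(4,6): no bracket -> illegal
(5,3): no bracket -> illegal
(5,4): no bracket -> illegal
(5,5): flips 2 -> legal
B mobility = 10
-- W to move --
(0,1): flips 2 -> legal
(0,2): flips 2 -> legal
(0,3): flips 1 -> legal
(1,3): flips 3 -> legal
(1,4): flips 1 -> legal
(2,4): flips 2 -> legal
(4,1): flips 2 -> legal
(5,1): flips 1 -> legal
(5,3): flips 2 -> legal
(5,4): flips 1 -> legal
(6,1): flips 2 -> legal
(6,2): flips 2 -> legal
(6,3): no bracket -> illegal
W mobility = 12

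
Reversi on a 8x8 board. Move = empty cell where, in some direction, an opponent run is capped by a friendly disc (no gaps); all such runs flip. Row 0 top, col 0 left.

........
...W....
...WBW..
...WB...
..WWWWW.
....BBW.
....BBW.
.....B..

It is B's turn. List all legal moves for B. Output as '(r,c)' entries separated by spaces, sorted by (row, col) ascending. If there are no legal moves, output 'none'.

Answer: (0,2) (1,2) (1,6) (2,2) (2,6) (3,2) (3,5) (3,6) (3,7) (4,7) (5,1) (5,2) (5,7) (6,7) (7,7)

Derivation:
(0,2): flips 1 -> legal
(0,3): no bracket -> illegal
(0,4): no bracket -> illegal
(1,2): flips 1 -> legal
(1,4): no bracket -> illegal
(1,5): no bracket -> illegal
(1,6): flips 1 -> legal
(2,2): flips 3 -> legal
(2,6): flips 1 -> legal
(3,1): no bracket -> illegal
(3,2): flips 2 -> legal
(3,5): flips 1 -> legal
(3,6): flips 1 -> legal
(3,7): flips 1 -> legal
(4,1): no bracket -> illegal
(4,7): flips 1 -> legal
(5,1): flips 2 -> legal
(5,2): flips 1 -> legal
(5,3): no bracket -> illegal
(5,7): flips 2 -> legal
(6,7): flips 3 -> legal
(7,6): no bracket -> illegal
(7,7): flips 1 -> legal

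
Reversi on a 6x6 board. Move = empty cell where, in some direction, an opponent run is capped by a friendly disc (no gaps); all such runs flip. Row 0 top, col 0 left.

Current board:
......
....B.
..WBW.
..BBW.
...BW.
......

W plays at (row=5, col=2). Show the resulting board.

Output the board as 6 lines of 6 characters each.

Place W at (5,2); scan 8 dirs for brackets.
Dir NW: first cell '.' (not opp) -> no flip
Dir N: first cell '.' (not opp) -> no flip
Dir NE: opp run (4,3) capped by W -> flip
Dir W: first cell '.' (not opp) -> no flip
Dir E: first cell '.' (not opp) -> no flip
Dir SW: edge -> no flip
Dir S: edge -> no flip
Dir SE: edge -> no flip
All flips: (4,3)

Answer: ......
....B.
..WBW.
..BBW.
...WW.
..W...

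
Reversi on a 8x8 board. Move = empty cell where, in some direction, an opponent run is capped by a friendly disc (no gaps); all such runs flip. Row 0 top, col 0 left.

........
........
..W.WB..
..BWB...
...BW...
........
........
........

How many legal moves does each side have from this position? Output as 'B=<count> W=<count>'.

Answer: B=5 W=5

Derivation:
-- B to move --
(1,1): no bracket -> illegal
(1,2): flips 1 -> legal
(1,3): no bracket -> illegal
(1,4): flips 1 -> legal
(1,5): no bracket -> illegal
(2,1): no bracket -> illegal
(2,3): flips 2 -> legal
(3,1): no bracket -> illegal
(3,5): no bracket -> illegal
(4,2): no bracket -> illegal
(4,5): flips 1 -> legal
(5,3): no bracket -> illegal
(5,4): flips 1 -> legal
(5,5): no bracket -> illegal
B mobility = 5
-- W to move --
(1,4): no bracket -> illegal
(1,5): no bracket -> illegal
(1,6): no bracket -> illegal
(2,1): no bracket -> illegal
(2,3): no bracket -> illegal
(2,6): flips 1 -> legal
(3,1): flips 1 -> legal
(3,5): flips 1 -> legal
(3,6): no bracket -> illegal
(4,1): no bracket -> illegal
(4,2): flips 2 -> legal
(4,5): no bracket -> illegal
(5,2): no bracket -> illegal
(5,3): flips 1 -> legal
(5,4): no bracket -> illegal
W mobility = 5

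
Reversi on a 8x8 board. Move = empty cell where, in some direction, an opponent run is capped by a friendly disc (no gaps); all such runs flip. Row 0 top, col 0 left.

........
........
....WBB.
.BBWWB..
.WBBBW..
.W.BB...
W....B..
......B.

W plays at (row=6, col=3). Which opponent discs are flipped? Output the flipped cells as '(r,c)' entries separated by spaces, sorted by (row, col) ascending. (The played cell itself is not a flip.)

Answer: (4,3) (5,3) (5,4)

Derivation:
Dir NW: first cell '.' (not opp) -> no flip
Dir N: opp run (5,3) (4,3) capped by W -> flip
Dir NE: opp run (5,4) capped by W -> flip
Dir W: first cell '.' (not opp) -> no flip
Dir E: first cell '.' (not opp) -> no flip
Dir SW: first cell '.' (not opp) -> no flip
Dir S: first cell '.' (not opp) -> no flip
Dir SE: first cell '.' (not opp) -> no flip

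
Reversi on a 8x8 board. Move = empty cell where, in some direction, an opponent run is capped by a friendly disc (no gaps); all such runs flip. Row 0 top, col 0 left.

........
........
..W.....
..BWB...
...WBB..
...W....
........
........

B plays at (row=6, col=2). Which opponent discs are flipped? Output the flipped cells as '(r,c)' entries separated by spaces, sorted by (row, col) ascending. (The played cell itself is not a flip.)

Dir NW: first cell '.' (not opp) -> no flip
Dir N: first cell '.' (not opp) -> no flip
Dir NE: opp run (5,3) capped by B -> flip
Dir W: first cell '.' (not opp) -> no flip
Dir E: first cell '.' (not opp) -> no flip
Dir SW: first cell '.' (not opp) -> no flip
Dir S: first cell '.' (not opp) -> no flip
Dir SE: first cell '.' (not opp) -> no flip

Answer: (5,3)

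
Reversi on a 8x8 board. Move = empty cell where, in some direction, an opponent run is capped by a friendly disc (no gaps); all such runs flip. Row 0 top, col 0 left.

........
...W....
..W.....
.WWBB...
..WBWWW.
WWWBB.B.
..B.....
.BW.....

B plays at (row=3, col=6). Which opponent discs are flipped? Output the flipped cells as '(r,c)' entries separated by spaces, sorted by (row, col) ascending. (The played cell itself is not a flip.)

Answer: (4,5) (4,6)

Derivation:
Dir NW: first cell '.' (not opp) -> no flip
Dir N: first cell '.' (not opp) -> no flip
Dir NE: first cell '.' (not opp) -> no flip
Dir W: first cell '.' (not opp) -> no flip
Dir E: first cell '.' (not opp) -> no flip
Dir SW: opp run (4,5) capped by B -> flip
Dir S: opp run (4,6) capped by B -> flip
Dir SE: first cell '.' (not opp) -> no flip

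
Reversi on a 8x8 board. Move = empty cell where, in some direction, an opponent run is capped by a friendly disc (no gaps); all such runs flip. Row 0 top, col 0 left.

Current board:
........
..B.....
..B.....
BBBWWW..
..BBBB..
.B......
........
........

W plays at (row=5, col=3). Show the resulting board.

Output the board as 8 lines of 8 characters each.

Place W at (5,3); scan 8 dirs for brackets.
Dir NW: opp run (4,2) (3,1), next='.' -> no flip
Dir N: opp run (4,3) capped by W -> flip
Dir NE: opp run (4,4) capped by W -> flip
Dir W: first cell '.' (not opp) -> no flip
Dir E: first cell '.' (not opp) -> no flip
Dir SW: first cell '.' (not opp) -> no flip
Dir S: first cell '.' (not opp) -> no flip
Dir SE: first cell '.' (not opp) -> no flip
All flips: (4,3) (4,4)

Answer: ........
..B.....
..B.....
BBBWWW..
..BWWB..
.B.W....
........
........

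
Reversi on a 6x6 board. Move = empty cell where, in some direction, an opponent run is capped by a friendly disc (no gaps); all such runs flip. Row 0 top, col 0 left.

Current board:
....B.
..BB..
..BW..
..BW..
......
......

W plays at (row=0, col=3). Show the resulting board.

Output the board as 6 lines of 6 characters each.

Place W at (0,3); scan 8 dirs for brackets.
Dir NW: edge -> no flip
Dir N: edge -> no flip
Dir NE: edge -> no flip
Dir W: first cell '.' (not opp) -> no flip
Dir E: opp run (0,4), next='.' -> no flip
Dir SW: opp run (1,2), next='.' -> no flip
Dir S: opp run (1,3) capped by W -> flip
Dir SE: first cell '.' (not opp) -> no flip
All flips: (1,3)

Answer: ...WB.
..BW..
..BW..
..BW..
......
......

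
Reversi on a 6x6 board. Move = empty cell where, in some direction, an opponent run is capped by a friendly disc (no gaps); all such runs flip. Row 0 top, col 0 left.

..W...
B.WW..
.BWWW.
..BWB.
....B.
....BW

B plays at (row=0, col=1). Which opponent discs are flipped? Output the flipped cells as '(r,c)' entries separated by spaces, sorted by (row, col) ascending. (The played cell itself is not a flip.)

Dir NW: edge -> no flip
Dir N: edge -> no flip
Dir NE: edge -> no flip
Dir W: first cell '.' (not opp) -> no flip
Dir E: opp run (0,2), next='.' -> no flip
Dir SW: first cell 'B' (not opp) -> no flip
Dir S: first cell '.' (not opp) -> no flip
Dir SE: opp run (1,2) (2,3) capped by B -> flip

Answer: (1,2) (2,3)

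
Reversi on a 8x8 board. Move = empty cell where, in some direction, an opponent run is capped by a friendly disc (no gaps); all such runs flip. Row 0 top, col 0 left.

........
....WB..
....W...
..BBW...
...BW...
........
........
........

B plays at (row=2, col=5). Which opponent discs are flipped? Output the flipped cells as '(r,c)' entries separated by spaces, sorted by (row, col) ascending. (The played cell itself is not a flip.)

Dir NW: opp run (1,4), next='.' -> no flip
Dir N: first cell 'B' (not opp) -> no flip
Dir NE: first cell '.' (not opp) -> no flip
Dir W: opp run (2,4), next='.' -> no flip
Dir E: first cell '.' (not opp) -> no flip
Dir SW: opp run (3,4) capped by B -> flip
Dir S: first cell '.' (not opp) -> no flip
Dir SE: first cell '.' (not opp) -> no flip

Answer: (3,4)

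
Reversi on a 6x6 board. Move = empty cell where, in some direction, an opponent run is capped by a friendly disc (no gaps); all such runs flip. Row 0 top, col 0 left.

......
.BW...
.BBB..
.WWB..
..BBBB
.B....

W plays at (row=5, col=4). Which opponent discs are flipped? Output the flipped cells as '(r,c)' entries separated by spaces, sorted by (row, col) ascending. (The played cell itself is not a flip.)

Answer: (4,3)

Derivation:
Dir NW: opp run (4,3) capped by W -> flip
Dir N: opp run (4,4), next='.' -> no flip
Dir NE: opp run (4,5), next=edge -> no flip
Dir W: first cell '.' (not opp) -> no flip
Dir E: first cell '.' (not opp) -> no flip
Dir SW: edge -> no flip
Dir S: edge -> no flip
Dir SE: edge -> no flip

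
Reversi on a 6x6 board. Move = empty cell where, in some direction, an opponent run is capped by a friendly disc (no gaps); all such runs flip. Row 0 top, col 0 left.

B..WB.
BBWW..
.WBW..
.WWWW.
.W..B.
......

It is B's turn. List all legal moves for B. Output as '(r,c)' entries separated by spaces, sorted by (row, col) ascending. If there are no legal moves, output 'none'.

Answer: (0,2) (1,4) (2,0) (2,4) (4,0) (4,2) (4,3) (5,1)

Derivation:
(0,1): no bracket -> illegal
(0,2): flips 2 -> legal
(1,4): flips 2 -> legal
(2,0): flips 1 -> legal
(2,4): flips 2 -> legal
(2,5): no bracket -> illegal
(3,0): no bracket -> illegal
(3,5): no bracket -> illegal
(4,0): flips 1 -> legal
(4,2): flips 1 -> legal
(4,3): flips 2 -> legal
(4,5): no bracket -> illegal
(5,0): no bracket -> illegal
(5,1): flips 3 -> legal
(5,2): no bracket -> illegal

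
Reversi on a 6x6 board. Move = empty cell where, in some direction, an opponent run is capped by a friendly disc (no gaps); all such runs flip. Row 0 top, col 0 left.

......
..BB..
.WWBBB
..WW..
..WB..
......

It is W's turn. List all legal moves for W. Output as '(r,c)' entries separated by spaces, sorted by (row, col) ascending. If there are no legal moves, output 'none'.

(0,1): no bracket -> illegal
(0,2): flips 1 -> legal
(0,3): flips 3 -> legal
(0,4): flips 1 -> legal
(1,1): no bracket -> illegal
(1,4): flips 1 -> legal
(1,5): flips 1 -> legal
(3,4): no bracket -> illegal
(3,5): no bracket -> illegal
(4,4): flips 1 -> legal
(5,2): no bracket -> illegal
(5,3): flips 1 -> legal
(5,4): flips 1 -> legal

Answer: (0,2) (0,3) (0,4) (1,4) (1,5) (4,4) (5,3) (5,4)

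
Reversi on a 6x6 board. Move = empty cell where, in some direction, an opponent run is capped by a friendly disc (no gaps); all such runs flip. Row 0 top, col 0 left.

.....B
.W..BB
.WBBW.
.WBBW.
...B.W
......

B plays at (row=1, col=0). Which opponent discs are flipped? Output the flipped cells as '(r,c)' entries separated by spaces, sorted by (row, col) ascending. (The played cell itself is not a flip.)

Dir NW: edge -> no flip
Dir N: first cell '.' (not opp) -> no flip
Dir NE: first cell '.' (not opp) -> no flip
Dir W: edge -> no flip
Dir E: opp run (1,1), next='.' -> no flip
Dir SW: edge -> no flip
Dir S: first cell '.' (not opp) -> no flip
Dir SE: opp run (2,1) capped by B -> flip

Answer: (2,1)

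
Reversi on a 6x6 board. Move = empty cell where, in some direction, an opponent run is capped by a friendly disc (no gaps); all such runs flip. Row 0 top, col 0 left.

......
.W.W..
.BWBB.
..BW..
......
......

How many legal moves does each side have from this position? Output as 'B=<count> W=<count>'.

Answer: B=7 W=6

Derivation:
-- B to move --
(0,0): no bracket -> illegal
(0,1): flips 1 -> legal
(0,2): flips 1 -> legal
(0,3): flips 1 -> legal
(0,4): no bracket -> illegal
(1,0): no bracket -> illegal
(1,2): flips 1 -> legal
(1,4): no bracket -> illegal
(2,0): no bracket -> illegal
(3,1): no bracket -> illegal
(3,4): flips 1 -> legal
(4,2): flips 1 -> legal
(4,3): flips 1 -> legal
(4,4): no bracket -> illegal
B mobility = 7
-- W to move --
(1,0): no bracket -> illegal
(1,2): no bracket -> illegal
(1,4): no bracket -> illegal
(1,5): flips 1 -> legal
(2,0): flips 1 -> legal
(2,5): flips 2 -> legal
(3,0): no bracket -> illegal
(3,1): flips 2 -> legal
(3,4): no bracket -> illegal
(3,5): flips 1 -> legal
(4,1): no bracket -> illegal
(4,2): flips 1 -> legal
(4,3): no bracket -> illegal
W mobility = 6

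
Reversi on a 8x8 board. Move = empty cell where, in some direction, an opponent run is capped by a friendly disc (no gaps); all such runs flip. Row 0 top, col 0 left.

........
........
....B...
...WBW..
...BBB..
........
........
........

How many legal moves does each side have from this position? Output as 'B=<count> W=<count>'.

-- B to move --
(2,2): flips 1 -> legal
(2,3): flips 1 -> legal
(2,5): flips 1 -> legal
(2,6): flips 1 -> legal
(3,2): flips 1 -> legal
(3,6): flips 1 -> legal
(4,2): flips 1 -> legal
(4,6): flips 1 -> legal
B mobility = 8
-- W to move --
(1,3): flips 1 -> legal
(1,4): no bracket -> illegal
(1,5): flips 1 -> legal
(2,3): no bracket -> illegal
(2,5): no bracket -> illegal
(3,2): no bracket -> illegal
(3,6): no bracket -> illegal
(4,2): no bracket -> illegal
(4,6): no bracket -> illegal
(5,2): no bracket -> illegal
(5,3): flips 2 -> legal
(5,4): no bracket -> illegal
(5,5): flips 2 -> legal
(5,6): no bracket -> illegal
W mobility = 4

Answer: B=8 W=4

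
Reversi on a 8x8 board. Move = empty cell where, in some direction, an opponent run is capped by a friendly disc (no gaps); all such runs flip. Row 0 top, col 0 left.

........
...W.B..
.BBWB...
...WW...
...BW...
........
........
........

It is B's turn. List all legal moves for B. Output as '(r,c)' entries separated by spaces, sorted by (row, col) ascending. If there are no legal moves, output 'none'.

(0,2): flips 1 -> legal
(0,3): flips 3 -> legal
(0,4): flips 1 -> legal
(1,2): no bracket -> illegal
(1,4): no bracket -> illegal
(2,5): flips 1 -> legal
(3,2): no bracket -> illegal
(3,5): no bracket -> illegal
(4,2): flips 1 -> legal
(4,5): flips 1 -> legal
(5,3): no bracket -> illegal
(5,4): flips 2 -> legal
(5,5): flips 2 -> legal

Answer: (0,2) (0,3) (0,4) (2,5) (4,2) (4,5) (5,4) (5,5)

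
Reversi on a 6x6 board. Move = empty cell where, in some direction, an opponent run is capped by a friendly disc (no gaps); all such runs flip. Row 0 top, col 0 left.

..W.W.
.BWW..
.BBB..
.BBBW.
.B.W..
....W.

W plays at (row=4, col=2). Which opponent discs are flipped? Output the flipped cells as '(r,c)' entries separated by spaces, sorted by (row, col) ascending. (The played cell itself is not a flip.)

Dir NW: opp run (3,1), next='.' -> no flip
Dir N: opp run (3,2) (2,2) capped by W -> flip
Dir NE: opp run (3,3), next='.' -> no flip
Dir W: opp run (4,1), next='.' -> no flip
Dir E: first cell 'W' (not opp) -> no flip
Dir SW: first cell '.' (not opp) -> no flip
Dir S: first cell '.' (not opp) -> no flip
Dir SE: first cell '.' (not opp) -> no flip

Answer: (2,2) (3,2)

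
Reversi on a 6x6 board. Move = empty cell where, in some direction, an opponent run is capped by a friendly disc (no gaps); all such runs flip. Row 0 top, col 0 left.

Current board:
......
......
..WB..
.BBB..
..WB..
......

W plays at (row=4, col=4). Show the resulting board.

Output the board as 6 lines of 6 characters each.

Answer: ......
......
..WB..
.BBW..
..WWW.
......

Derivation:
Place W at (4,4); scan 8 dirs for brackets.
Dir NW: opp run (3,3) capped by W -> flip
Dir N: first cell '.' (not opp) -> no flip
Dir NE: first cell '.' (not opp) -> no flip
Dir W: opp run (4,3) capped by W -> flip
Dir E: first cell '.' (not opp) -> no flip
Dir SW: first cell '.' (not opp) -> no flip
Dir S: first cell '.' (not opp) -> no flip
Dir SE: first cell '.' (not opp) -> no flip
All flips: (3,3) (4,3)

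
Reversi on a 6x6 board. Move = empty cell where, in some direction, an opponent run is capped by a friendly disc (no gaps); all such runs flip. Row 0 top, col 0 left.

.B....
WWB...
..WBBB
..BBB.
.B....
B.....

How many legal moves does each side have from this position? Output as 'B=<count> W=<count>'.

Answer: B=2 W=4

Derivation:
-- B to move --
(0,0): flips 2 -> legal
(0,2): no bracket -> illegal
(1,3): no bracket -> illegal
(2,0): no bracket -> illegal
(2,1): flips 2 -> legal
(3,1): no bracket -> illegal
B mobility = 2
-- W to move --
(0,0): no bracket -> illegal
(0,2): flips 1 -> legal
(0,3): no bracket -> illegal
(1,3): flips 1 -> legal
(1,4): no bracket -> illegal
(1,5): no bracket -> illegal
(2,1): no bracket -> illegal
(3,0): no bracket -> illegal
(3,1): no bracket -> illegal
(3,5): no bracket -> illegal
(4,0): no bracket -> illegal
(4,2): flips 1 -> legal
(4,3): no bracket -> illegal
(4,4): flips 1 -> legal
(4,5): no bracket -> illegal
(5,1): no bracket -> illegal
(5,2): no bracket -> illegal
W mobility = 4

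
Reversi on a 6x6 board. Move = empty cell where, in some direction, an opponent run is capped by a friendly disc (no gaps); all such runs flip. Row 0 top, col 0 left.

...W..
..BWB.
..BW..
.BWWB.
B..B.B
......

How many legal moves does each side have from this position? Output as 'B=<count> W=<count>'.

-- B to move --
(0,2): no bracket -> illegal
(0,4): flips 1 -> legal
(2,1): flips 1 -> legal
(2,4): flips 1 -> legal
(4,1): flips 2 -> legal
(4,2): flips 1 -> legal
(4,4): flips 1 -> legal
B mobility = 6
-- W to move --
(0,1): flips 1 -> legal
(0,2): flips 2 -> legal
(0,4): no bracket -> illegal
(0,5): flips 1 -> legal
(1,1): flips 2 -> legal
(1,5): flips 1 -> legal
(2,0): no bracket -> illegal
(2,1): flips 2 -> legal
(2,4): no bracket -> illegal
(2,5): flips 1 -> legal
(3,0): flips 1 -> legal
(3,5): flips 1 -> legal
(4,1): no bracket -> illegal
(4,2): no bracket -> illegal
(4,4): no bracket -> illegal
(5,0): no bracket -> illegal
(5,1): no bracket -> illegal
(5,2): no bracket -> illegal
(5,3): flips 1 -> legal
(5,4): flips 1 -> legal
(5,5): no bracket -> illegal
W mobility = 11

Answer: B=6 W=11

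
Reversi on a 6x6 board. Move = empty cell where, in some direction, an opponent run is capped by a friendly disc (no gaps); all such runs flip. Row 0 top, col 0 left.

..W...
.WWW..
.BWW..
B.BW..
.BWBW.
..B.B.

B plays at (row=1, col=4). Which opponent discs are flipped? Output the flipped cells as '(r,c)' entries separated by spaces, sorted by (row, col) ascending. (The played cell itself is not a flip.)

Answer: (2,3)

Derivation:
Dir NW: first cell '.' (not opp) -> no flip
Dir N: first cell '.' (not opp) -> no flip
Dir NE: first cell '.' (not opp) -> no flip
Dir W: opp run (1,3) (1,2) (1,1), next='.' -> no flip
Dir E: first cell '.' (not opp) -> no flip
Dir SW: opp run (2,3) capped by B -> flip
Dir S: first cell '.' (not opp) -> no flip
Dir SE: first cell '.' (not opp) -> no flip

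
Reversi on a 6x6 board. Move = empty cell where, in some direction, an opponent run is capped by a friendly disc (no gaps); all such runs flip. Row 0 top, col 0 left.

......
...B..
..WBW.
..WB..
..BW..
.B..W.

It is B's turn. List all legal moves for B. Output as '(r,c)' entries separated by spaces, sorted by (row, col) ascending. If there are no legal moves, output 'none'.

Answer: (1,1) (1,2) (1,5) (2,1) (2,5) (3,1) (3,5) (4,1) (4,4) (5,3)

Derivation:
(1,1): flips 1 -> legal
(1,2): flips 2 -> legal
(1,4): no bracket -> illegal
(1,5): flips 1 -> legal
(2,1): flips 1 -> legal
(2,5): flips 1 -> legal
(3,1): flips 2 -> legal
(3,4): no bracket -> illegal
(3,5): flips 1 -> legal
(4,1): flips 1 -> legal
(4,4): flips 1 -> legal
(4,5): no bracket -> illegal
(5,2): no bracket -> illegal
(5,3): flips 1 -> legal
(5,5): no bracket -> illegal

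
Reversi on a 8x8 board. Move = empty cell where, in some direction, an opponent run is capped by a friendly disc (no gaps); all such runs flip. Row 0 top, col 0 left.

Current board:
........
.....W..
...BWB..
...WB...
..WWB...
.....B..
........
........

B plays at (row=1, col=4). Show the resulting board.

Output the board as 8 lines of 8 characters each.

Place B at (1,4); scan 8 dirs for brackets.
Dir NW: first cell '.' (not opp) -> no flip
Dir N: first cell '.' (not opp) -> no flip
Dir NE: first cell '.' (not opp) -> no flip
Dir W: first cell '.' (not opp) -> no flip
Dir E: opp run (1,5), next='.' -> no flip
Dir SW: first cell 'B' (not opp) -> no flip
Dir S: opp run (2,4) capped by B -> flip
Dir SE: first cell 'B' (not opp) -> no flip
All flips: (2,4)

Answer: ........
....BW..
...BBB..
...WB...
..WWB...
.....B..
........
........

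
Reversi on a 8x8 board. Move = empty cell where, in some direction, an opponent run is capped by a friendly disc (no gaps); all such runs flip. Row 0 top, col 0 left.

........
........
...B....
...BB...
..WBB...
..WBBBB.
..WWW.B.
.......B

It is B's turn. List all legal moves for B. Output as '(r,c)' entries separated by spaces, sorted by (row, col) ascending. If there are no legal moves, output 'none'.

(3,1): flips 1 -> legal
(3,2): no bracket -> illegal
(4,1): flips 1 -> legal
(5,1): flips 2 -> legal
(6,1): flips 1 -> legal
(6,5): no bracket -> illegal
(7,1): flips 1 -> legal
(7,2): flips 1 -> legal
(7,3): flips 2 -> legal
(7,4): flips 1 -> legal
(7,5): flips 1 -> legal

Answer: (3,1) (4,1) (5,1) (6,1) (7,1) (7,2) (7,3) (7,4) (7,5)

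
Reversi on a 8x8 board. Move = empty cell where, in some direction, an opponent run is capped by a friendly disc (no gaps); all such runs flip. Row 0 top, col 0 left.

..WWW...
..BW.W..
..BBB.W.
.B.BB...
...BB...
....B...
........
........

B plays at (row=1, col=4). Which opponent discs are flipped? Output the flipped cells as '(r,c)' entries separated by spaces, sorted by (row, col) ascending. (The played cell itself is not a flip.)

Dir NW: opp run (0,3), next=edge -> no flip
Dir N: opp run (0,4), next=edge -> no flip
Dir NE: first cell '.' (not opp) -> no flip
Dir W: opp run (1,3) capped by B -> flip
Dir E: opp run (1,5), next='.' -> no flip
Dir SW: first cell 'B' (not opp) -> no flip
Dir S: first cell 'B' (not opp) -> no flip
Dir SE: first cell '.' (not opp) -> no flip

Answer: (1,3)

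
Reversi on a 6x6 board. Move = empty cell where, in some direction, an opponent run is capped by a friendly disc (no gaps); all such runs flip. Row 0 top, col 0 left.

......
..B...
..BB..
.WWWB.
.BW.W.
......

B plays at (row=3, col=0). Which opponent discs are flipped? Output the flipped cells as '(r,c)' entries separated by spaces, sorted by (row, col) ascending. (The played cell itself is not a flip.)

Answer: (3,1) (3,2) (3,3)

Derivation:
Dir NW: edge -> no flip
Dir N: first cell '.' (not opp) -> no flip
Dir NE: first cell '.' (not opp) -> no flip
Dir W: edge -> no flip
Dir E: opp run (3,1) (3,2) (3,3) capped by B -> flip
Dir SW: edge -> no flip
Dir S: first cell '.' (not opp) -> no flip
Dir SE: first cell 'B' (not opp) -> no flip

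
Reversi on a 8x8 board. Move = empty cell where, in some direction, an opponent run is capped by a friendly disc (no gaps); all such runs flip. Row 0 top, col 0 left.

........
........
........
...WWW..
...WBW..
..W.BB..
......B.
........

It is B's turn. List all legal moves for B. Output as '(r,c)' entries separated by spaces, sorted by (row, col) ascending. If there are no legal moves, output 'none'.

(2,2): flips 1 -> legal
(2,3): no bracket -> illegal
(2,4): flips 1 -> legal
(2,5): flips 2 -> legal
(2,6): flips 1 -> legal
(3,2): flips 1 -> legal
(3,6): flips 1 -> legal
(4,1): no bracket -> illegal
(4,2): flips 1 -> legal
(4,6): flips 1 -> legal
(5,1): no bracket -> illegal
(5,3): no bracket -> illegal
(5,6): no bracket -> illegal
(6,1): no bracket -> illegal
(6,2): no bracket -> illegal
(6,3): no bracket -> illegal

Answer: (2,2) (2,4) (2,5) (2,6) (3,2) (3,6) (4,2) (4,6)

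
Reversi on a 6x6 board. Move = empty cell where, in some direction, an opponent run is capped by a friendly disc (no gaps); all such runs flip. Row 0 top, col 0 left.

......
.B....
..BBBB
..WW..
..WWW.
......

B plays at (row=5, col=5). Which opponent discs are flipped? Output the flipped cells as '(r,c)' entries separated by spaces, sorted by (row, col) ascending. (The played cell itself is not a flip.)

Answer: (3,3) (4,4)

Derivation:
Dir NW: opp run (4,4) (3,3) capped by B -> flip
Dir N: first cell '.' (not opp) -> no flip
Dir NE: edge -> no flip
Dir W: first cell '.' (not opp) -> no flip
Dir E: edge -> no flip
Dir SW: edge -> no flip
Dir S: edge -> no flip
Dir SE: edge -> no flip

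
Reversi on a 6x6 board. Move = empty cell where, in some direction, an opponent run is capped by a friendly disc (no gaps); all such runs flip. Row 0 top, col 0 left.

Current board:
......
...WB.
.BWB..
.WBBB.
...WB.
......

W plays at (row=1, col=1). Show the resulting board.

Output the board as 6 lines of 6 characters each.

Answer: ......
.W.WB.
.WWB..
.WBBB.
...WB.
......

Derivation:
Place W at (1,1); scan 8 dirs for brackets.
Dir NW: first cell '.' (not opp) -> no flip
Dir N: first cell '.' (not opp) -> no flip
Dir NE: first cell '.' (not opp) -> no flip
Dir W: first cell '.' (not opp) -> no flip
Dir E: first cell '.' (not opp) -> no flip
Dir SW: first cell '.' (not opp) -> no flip
Dir S: opp run (2,1) capped by W -> flip
Dir SE: first cell 'W' (not opp) -> no flip
All flips: (2,1)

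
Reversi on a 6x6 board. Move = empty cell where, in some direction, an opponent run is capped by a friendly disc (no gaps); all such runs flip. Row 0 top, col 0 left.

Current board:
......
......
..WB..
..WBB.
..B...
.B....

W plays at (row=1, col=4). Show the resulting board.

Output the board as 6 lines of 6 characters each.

Answer: ......
....W.
..WW..
..WBB.
..B...
.B....

Derivation:
Place W at (1,4); scan 8 dirs for brackets.
Dir NW: first cell '.' (not opp) -> no flip
Dir N: first cell '.' (not opp) -> no flip
Dir NE: first cell '.' (not opp) -> no flip
Dir W: first cell '.' (not opp) -> no flip
Dir E: first cell '.' (not opp) -> no flip
Dir SW: opp run (2,3) capped by W -> flip
Dir S: first cell '.' (not opp) -> no flip
Dir SE: first cell '.' (not opp) -> no flip
All flips: (2,3)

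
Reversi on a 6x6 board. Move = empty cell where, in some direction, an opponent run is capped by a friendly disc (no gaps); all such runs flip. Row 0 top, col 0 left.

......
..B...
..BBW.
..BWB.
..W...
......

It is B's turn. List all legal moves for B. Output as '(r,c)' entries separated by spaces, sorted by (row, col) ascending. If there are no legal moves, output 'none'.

(1,3): no bracket -> illegal
(1,4): flips 1 -> legal
(1,5): no bracket -> illegal
(2,5): flips 1 -> legal
(3,1): no bracket -> illegal
(3,5): no bracket -> illegal
(4,1): no bracket -> illegal
(4,3): flips 1 -> legal
(4,4): flips 1 -> legal
(5,1): no bracket -> illegal
(5,2): flips 1 -> legal
(5,3): no bracket -> illegal

Answer: (1,4) (2,5) (4,3) (4,4) (5,2)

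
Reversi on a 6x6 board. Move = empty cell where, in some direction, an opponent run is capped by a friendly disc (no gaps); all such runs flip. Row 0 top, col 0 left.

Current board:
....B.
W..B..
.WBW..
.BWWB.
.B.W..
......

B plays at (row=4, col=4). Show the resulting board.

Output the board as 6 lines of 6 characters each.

Place B at (4,4); scan 8 dirs for brackets.
Dir NW: opp run (3,3) capped by B -> flip
Dir N: first cell 'B' (not opp) -> no flip
Dir NE: first cell '.' (not opp) -> no flip
Dir W: opp run (4,3), next='.' -> no flip
Dir E: first cell '.' (not opp) -> no flip
Dir SW: first cell '.' (not opp) -> no flip
Dir S: first cell '.' (not opp) -> no flip
Dir SE: first cell '.' (not opp) -> no flip
All flips: (3,3)

Answer: ....B.
W..B..
.WBW..
.BWBB.
.B.WB.
......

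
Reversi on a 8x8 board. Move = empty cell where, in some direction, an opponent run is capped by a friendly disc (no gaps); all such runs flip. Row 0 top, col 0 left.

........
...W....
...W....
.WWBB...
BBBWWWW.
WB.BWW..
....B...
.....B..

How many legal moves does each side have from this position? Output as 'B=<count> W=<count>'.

Answer: B=14 W=11

Derivation:
-- B to move --
(0,2): no bracket -> illegal
(0,3): flips 2 -> legal
(0,4): no bracket -> illegal
(1,2): flips 1 -> legal
(1,4): flips 2 -> legal
(2,0): flips 1 -> legal
(2,1): flips 1 -> legal
(2,2): flips 2 -> legal
(2,4): no bracket -> illegal
(3,0): flips 2 -> legal
(3,5): flips 1 -> legal
(3,6): no bracket -> illegal
(3,7): flips 2 -> legal
(4,7): flips 4 -> legal
(5,2): flips 1 -> legal
(5,6): flips 3 -> legal
(5,7): no bracket -> illegal
(6,0): flips 1 -> legal
(6,1): no bracket -> illegal
(6,3): no bracket -> illegal
(6,5): no bracket -> illegal
(6,6): flips 2 -> legal
B mobility = 14
-- W to move --
(2,2): flips 1 -> legal
(2,4): flips 1 -> legal
(2,5): flips 1 -> legal
(3,0): flips 1 -> legal
(3,5): flips 2 -> legal
(5,2): flips 3 -> legal
(6,0): no bracket -> illegal
(6,1): flips 2 -> legal
(6,2): flips 1 -> legal
(6,3): flips 1 -> legal
(6,5): no bracket -> illegal
(6,6): no bracket -> illegal
(7,3): flips 1 -> legal
(7,4): flips 1 -> legal
(7,6): no bracket -> illegal
W mobility = 11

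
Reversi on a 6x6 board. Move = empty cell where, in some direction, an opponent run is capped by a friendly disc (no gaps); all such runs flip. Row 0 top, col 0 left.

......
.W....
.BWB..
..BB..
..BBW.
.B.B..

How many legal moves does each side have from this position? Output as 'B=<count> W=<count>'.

Answer: B=6 W=5

Derivation:
-- B to move --
(0,0): flips 2 -> legal
(0,1): flips 1 -> legal
(0,2): no bracket -> illegal
(1,0): no bracket -> illegal
(1,2): flips 1 -> legal
(1,3): no bracket -> illegal
(2,0): no bracket -> illegal
(3,1): no bracket -> illegal
(3,4): no bracket -> illegal
(3,5): flips 1 -> legal
(4,5): flips 1 -> legal
(5,4): no bracket -> illegal
(5,5): flips 1 -> legal
B mobility = 6
-- W to move --
(1,0): no bracket -> illegal
(1,2): no bracket -> illegal
(1,3): no bracket -> illegal
(1,4): no bracket -> illegal
(2,0): flips 1 -> legal
(2,4): flips 1 -> legal
(3,0): no bracket -> illegal
(3,1): flips 1 -> legal
(3,4): no bracket -> illegal
(4,0): no bracket -> illegal
(4,1): flips 2 -> legal
(5,0): no bracket -> illegal
(5,2): flips 2 -> legal
(5,4): no bracket -> illegal
W mobility = 5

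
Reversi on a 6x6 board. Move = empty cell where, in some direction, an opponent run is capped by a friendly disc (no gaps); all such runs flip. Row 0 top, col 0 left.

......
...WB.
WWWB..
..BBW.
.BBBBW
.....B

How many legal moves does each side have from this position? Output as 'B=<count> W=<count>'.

Answer: B=7 W=8

Derivation:
-- B to move --
(0,2): no bracket -> illegal
(0,3): flips 1 -> legal
(0,4): no bracket -> illegal
(1,0): flips 1 -> legal
(1,1): flips 1 -> legal
(1,2): flips 2 -> legal
(2,4): flips 1 -> legal
(2,5): flips 1 -> legal
(3,0): no bracket -> illegal
(3,1): no bracket -> illegal
(3,5): flips 2 -> legal
(5,4): no bracket -> illegal
B mobility = 7
-- W to move --
(0,3): no bracket -> illegal
(0,4): no bracket -> illegal
(0,5): no bracket -> illegal
(1,2): flips 1 -> legal
(1,5): flips 1 -> legal
(2,4): flips 1 -> legal
(2,5): no bracket -> illegal
(3,0): no bracket -> illegal
(3,1): flips 2 -> legal
(3,5): no bracket -> illegal
(4,0): flips 4 -> legal
(5,0): no bracket -> illegal
(5,1): no bracket -> illegal
(5,2): flips 3 -> legal
(5,3): flips 3 -> legal
(5,4): flips 3 -> legal
W mobility = 8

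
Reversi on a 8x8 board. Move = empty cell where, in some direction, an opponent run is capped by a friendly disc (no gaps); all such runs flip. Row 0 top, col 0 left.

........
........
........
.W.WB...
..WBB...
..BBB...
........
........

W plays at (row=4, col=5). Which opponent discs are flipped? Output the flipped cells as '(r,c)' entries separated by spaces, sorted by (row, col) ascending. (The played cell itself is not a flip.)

Answer: (4,3) (4,4)

Derivation:
Dir NW: opp run (3,4), next='.' -> no flip
Dir N: first cell '.' (not opp) -> no flip
Dir NE: first cell '.' (not opp) -> no flip
Dir W: opp run (4,4) (4,3) capped by W -> flip
Dir E: first cell '.' (not opp) -> no flip
Dir SW: opp run (5,4), next='.' -> no flip
Dir S: first cell '.' (not opp) -> no flip
Dir SE: first cell '.' (not opp) -> no flip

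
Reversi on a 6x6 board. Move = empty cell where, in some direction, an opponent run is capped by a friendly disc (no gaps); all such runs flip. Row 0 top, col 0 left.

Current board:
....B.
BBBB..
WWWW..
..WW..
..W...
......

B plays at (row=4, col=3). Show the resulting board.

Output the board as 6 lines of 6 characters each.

Place B at (4,3); scan 8 dirs for brackets.
Dir NW: opp run (3,2) (2,1) capped by B -> flip
Dir N: opp run (3,3) (2,3) capped by B -> flip
Dir NE: first cell '.' (not opp) -> no flip
Dir W: opp run (4,2), next='.' -> no flip
Dir E: first cell '.' (not opp) -> no flip
Dir SW: first cell '.' (not opp) -> no flip
Dir S: first cell '.' (not opp) -> no flip
Dir SE: first cell '.' (not opp) -> no flip
All flips: (2,1) (2,3) (3,2) (3,3)

Answer: ....B.
BBBB..
WBWB..
..BB..
..WB..
......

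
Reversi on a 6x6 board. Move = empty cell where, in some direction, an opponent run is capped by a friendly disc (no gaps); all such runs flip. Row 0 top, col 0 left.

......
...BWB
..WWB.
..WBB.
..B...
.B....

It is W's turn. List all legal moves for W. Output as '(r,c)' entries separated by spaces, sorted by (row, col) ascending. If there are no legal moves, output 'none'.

Answer: (0,3) (0,4) (1,2) (2,5) (3,5) (4,3) (4,4) (4,5) (5,2)

Derivation:
(0,2): no bracket -> illegal
(0,3): flips 1 -> legal
(0,4): flips 1 -> legal
(0,5): no bracket -> illegal
(1,2): flips 1 -> legal
(2,5): flips 1 -> legal
(3,1): no bracket -> illegal
(3,5): flips 2 -> legal
(4,0): no bracket -> illegal
(4,1): no bracket -> illegal
(4,3): flips 1 -> legal
(4,4): flips 3 -> legal
(4,5): flips 1 -> legal
(5,0): no bracket -> illegal
(5,2): flips 1 -> legal
(5,3): no bracket -> illegal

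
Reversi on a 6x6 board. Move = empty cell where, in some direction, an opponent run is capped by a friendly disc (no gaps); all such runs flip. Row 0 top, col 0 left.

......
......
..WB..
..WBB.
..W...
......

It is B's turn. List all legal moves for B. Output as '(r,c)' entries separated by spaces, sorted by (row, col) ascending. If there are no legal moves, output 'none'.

(1,1): flips 1 -> legal
(1,2): no bracket -> illegal
(1,3): no bracket -> illegal
(2,1): flips 1 -> legal
(3,1): flips 1 -> legal
(4,1): flips 1 -> legal
(4,3): no bracket -> illegal
(5,1): flips 1 -> legal
(5,2): no bracket -> illegal
(5,3): no bracket -> illegal

Answer: (1,1) (2,1) (3,1) (4,1) (5,1)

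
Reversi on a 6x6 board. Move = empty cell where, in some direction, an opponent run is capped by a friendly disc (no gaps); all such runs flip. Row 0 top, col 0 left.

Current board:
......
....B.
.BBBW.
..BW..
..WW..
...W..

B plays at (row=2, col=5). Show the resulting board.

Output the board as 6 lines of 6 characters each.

Answer: ......
....B.
.BBBBB
..BW..
..WW..
...W..

Derivation:
Place B at (2,5); scan 8 dirs for brackets.
Dir NW: first cell 'B' (not opp) -> no flip
Dir N: first cell '.' (not opp) -> no flip
Dir NE: edge -> no flip
Dir W: opp run (2,4) capped by B -> flip
Dir E: edge -> no flip
Dir SW: first cell '.' (not opp) -> no flip
Dir S: first cell '.' (not opp) -> no flip
Dir SE: edge -> no flip
All flips: (2,4)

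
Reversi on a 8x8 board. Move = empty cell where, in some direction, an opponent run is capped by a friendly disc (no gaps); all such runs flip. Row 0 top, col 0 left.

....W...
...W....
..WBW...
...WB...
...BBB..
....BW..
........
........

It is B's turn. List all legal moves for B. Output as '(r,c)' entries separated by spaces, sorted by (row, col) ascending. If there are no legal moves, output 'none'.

(0,2): no bracket -> illegal
(0,3): flips 1 -> legal
(0,5): no bracket -> illegal
(1,1): flips 2 -> legal
(1,2): no bracket -> illegal
(1,4): flips 1 -> legal
(1,5): no bracket -> illegal
(2,1): flips 1 -> legal
(2,5): flips 1 -> legal
(3,1): no bracket -> illegal
(3,2): flips 1 -> legal
(3,5): no bracket -> illegal
(4,2): no bracket -> illegal
(4,6): no bracket -> illegal
(5,6): flips 1 -> legal
(6,4): no bracket -> illegal
(6,5): flips 1 -> legal
(6,6): flips 1 -> legal

Answer: (0,3) (1,1) (1,4) (2,1) (2,5) (3,2) (5,6) (6,5) (6,6)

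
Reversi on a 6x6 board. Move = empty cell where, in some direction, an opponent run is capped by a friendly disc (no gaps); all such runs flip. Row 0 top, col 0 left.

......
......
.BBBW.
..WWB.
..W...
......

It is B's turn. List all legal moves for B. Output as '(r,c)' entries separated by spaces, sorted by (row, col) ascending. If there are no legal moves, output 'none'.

Answer: (1,4) (2,5) (3,1) (4,1) (4,3) (4,4) (5,2)

Derivation:
(1,3): no bracket -> illegal
(1,4): flips 1 -> legal
(1,5): no bracket -> illegal
(2,5): flips 1 -> legal
(3,1): flips 2 -> legal
(3,5): no bracket -> illegal
(4,1): flips 1 -> legal
(4,3): flips 2 -> legal
(4,4): flips 1 -> legal
(5,1): no bracket -> illegal
(5,2): flips 2 -> legal
(5,3): no bracket -> illegal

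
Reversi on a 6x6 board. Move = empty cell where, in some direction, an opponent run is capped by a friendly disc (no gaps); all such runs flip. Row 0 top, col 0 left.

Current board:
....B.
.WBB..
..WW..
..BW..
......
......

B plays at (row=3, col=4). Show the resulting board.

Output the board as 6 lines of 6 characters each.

Answer: ....B.
.WBB..
..WB..
..BBB.
......
......

Derivation:
Place B at (3,4); scan 8 dirs for brackets.
Dir NW: opp run (2,3) capped by B -> flip
Dir N: first cell '.' (not opp) -> no flip
Dir NE: first cell '.' (not opp) -> no flip
Dir W: opp run (3,3) capped by B -> flip
Dir E: first cell '.' (not opp) -> no flip
Dir SW: first cell '.' (not opp) -> no flip
Dir S: first cell '.' (not opp) -> no flip
Dir SE: first cell '.' (not opp) -> no flip
All flips: (2,3) (3,3)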